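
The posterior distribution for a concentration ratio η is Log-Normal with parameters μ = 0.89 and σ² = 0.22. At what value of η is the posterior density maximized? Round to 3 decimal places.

Mode = exp(μ − σ²) = exp(0.67) = 1.954.
Mean = exp(μ + σ²/2) = exp(1.000) = 2.718.
This is the posterior mode — the MAP estimate.

1.954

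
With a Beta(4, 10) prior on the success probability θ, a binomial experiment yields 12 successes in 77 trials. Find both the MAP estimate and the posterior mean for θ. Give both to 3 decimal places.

MAP = 0.169, posterior mean = 0.176

Posterior: Beta(4+12, 10+65) = Beta(16, 75).
Mode = (16−1)/(16+75−2) = 15/89 = 0.169.
Mean = 16/(16+75) = 16/91 = 0.176.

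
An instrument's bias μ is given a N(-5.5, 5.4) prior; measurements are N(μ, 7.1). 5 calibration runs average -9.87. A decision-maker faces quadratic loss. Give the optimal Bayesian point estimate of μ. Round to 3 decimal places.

Posterior for μ is Normal. Precision-weighted mean: (1/5.4·-5.5 + 5/7.1·-9.87) / (1/5.4 + 5/7.1) = -8.960.
A Normal posterior is symmetric, so mode = mean.
Quadratic loss ⇒ the optimal estimator is the posterior mean.

-8.960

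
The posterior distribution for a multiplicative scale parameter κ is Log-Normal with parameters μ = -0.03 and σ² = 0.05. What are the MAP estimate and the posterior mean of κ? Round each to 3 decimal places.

Mode = exp(μ − σ²) = exp(-0.08) = 0.923.
Mean = exp(μ + σ²/2) = exp(-0.005) = 0.995.
The mean is pulled above the mode by the posterior's right skew.

MAP = 0.923; posterior mean = 0.995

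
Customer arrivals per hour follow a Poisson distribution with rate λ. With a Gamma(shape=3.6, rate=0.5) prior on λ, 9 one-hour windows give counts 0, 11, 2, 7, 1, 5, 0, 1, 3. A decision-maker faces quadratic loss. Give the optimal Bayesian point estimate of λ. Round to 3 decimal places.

3.537

Σ counts = 30. Posterior: Gamma(shape = 3.6+30 = 33.6, rate = 0.5+9 = 9.5).
Mode = (α−1)/β = 32.6/9.5 = 3.432.
Mean = α/β = 33.6/9.5 = 3.537.
Quadratic loss ⇒ the optimal estimator is the posterior mean.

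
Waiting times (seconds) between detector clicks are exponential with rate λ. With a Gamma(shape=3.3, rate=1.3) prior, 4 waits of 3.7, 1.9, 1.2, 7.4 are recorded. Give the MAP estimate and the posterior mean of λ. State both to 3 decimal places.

Σ times = 14.2. Posterior: Gamma(shape = 3.3+4 = 7.3, rate = 1.3+14.2 = 15.5).
Mode = (α−1)/β = 6.3/15.5 = 0.406.
Mean = α/β = 7.3/15.5 = 0.471.

MAP: 0.406. Posterior mean: 0.471.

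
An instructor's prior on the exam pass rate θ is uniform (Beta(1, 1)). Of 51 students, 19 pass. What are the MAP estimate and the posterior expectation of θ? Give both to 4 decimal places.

Posterior: Beta(1+19, 1+32) = Beta(20, 33).
Mode = (20−1)/(20+33−2) = 19/51 = 0.3725.
With a flat prior the MAP equals the MLE, 19/51.
Mean = 20/(20+33) = 20/53 = 0.3774.

MAP estimate = 0.3725, posterior expectation = 0.3774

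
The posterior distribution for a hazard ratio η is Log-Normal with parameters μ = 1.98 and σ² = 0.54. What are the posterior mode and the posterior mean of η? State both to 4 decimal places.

posterior mode = 4.2207, posterior mean = 9.4877

Mode = exp(μ − σ²) = exp(1.44) = 4.2207.
Mean = exp(μ + σ²/2) = exp(2.250) = 9.4877.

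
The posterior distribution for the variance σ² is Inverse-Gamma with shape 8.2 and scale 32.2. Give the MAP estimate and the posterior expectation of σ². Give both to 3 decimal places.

Mode = β/(α+1) = 32.2/9.2 = 3.500.
Mean = β/(α−1) = 32.2/7.2 = 4.472.
Right-skewed posterior ⇒ mode < mean.

MAP = 3.500, posterior mean = 4.472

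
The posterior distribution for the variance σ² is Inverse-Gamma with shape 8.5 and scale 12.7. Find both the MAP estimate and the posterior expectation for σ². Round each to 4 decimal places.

σ²_MAP = 1.3368, E[σ²|data] = 1.6933

Mode = β/(α+1) = 12.7/9.5 = 1.3368.
Mean = β/(α−1) = 12.7/7.5 = 1.6933.
The mean is pulled above the mode by the posterior's right skew.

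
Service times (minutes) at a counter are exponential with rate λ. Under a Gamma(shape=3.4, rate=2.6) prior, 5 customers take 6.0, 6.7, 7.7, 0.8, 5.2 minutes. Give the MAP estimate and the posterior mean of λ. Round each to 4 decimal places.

MAP: 0.2552. Posterior mean: 0.2897.

Σ times = 26.4. Posterior: Gamma(shape = 3.4+5 = 8.4, rate = 2.6+26.4 = 29.0).
Mode = (α−1)/β = 7.4/29.0 = 0.2552.
Mean = α/β = 8.4/29.0 = 0.2897.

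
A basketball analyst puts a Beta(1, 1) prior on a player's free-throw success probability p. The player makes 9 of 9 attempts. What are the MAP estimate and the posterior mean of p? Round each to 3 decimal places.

MAP estimate = 1.000, posterior mean = 0.909

Posterior: Beta(1+9, 1+0) = Beta(10, 1).
Since β = 1 ≤ 1 and α > 1, the Beta density is monotone increasing on [0,1]; the mode is at 1.
Mean = 10/(10+1) = 0.909.
The mean is pulled below the mode by the posterior's left skew.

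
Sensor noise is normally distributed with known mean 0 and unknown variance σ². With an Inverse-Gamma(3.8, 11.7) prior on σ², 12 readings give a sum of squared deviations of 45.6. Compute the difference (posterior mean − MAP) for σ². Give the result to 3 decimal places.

0.726

Posterior: Inverse-Gamma(shape = 3.8+12/2 = 9.8, scale = 11.7+45.6/2 = 34.5).
Mode = β/(α+1) = 34.5/10.8 = 3.194.
Mean = β/(α−1) = 34.5/8.8 = 3.920.
Difference = 3.920 − 3.194 = 0.726.
Right-skewed posterior ⇒ mode < mean.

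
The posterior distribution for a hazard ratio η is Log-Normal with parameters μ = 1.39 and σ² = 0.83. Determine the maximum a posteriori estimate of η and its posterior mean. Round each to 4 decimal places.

MAP: 1.7507. Posterior mean: 6.0800.

Mode = exp(μ − σ²) = exp(0.56) = 1.7507.
Mean = exp(μ + σ²/2) = exp(1.805) = 6.0800.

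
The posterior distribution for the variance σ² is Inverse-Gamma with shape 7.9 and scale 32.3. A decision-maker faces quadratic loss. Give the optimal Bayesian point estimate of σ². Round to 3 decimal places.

Mode = β/(α+1) = 32.3/8.9 = 3.629.
Mean = β/(α−1) = 32.3/6.9 = 4.681.
Quadratic loss ⇒ the optimal estimator is the posterior mean.

4.681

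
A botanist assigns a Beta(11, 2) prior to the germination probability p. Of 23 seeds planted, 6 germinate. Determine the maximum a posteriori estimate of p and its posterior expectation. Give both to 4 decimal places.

MAP = 0.4706; posterior mean = 0.4722

Posterior: Beta(11+6, 2+17) = Beta(17, 19).
Mode = (17−1)/(17+19−2) = 16/34 = 0.4706.
Mean = 17/(17+19) = 17/36 = 0.4722.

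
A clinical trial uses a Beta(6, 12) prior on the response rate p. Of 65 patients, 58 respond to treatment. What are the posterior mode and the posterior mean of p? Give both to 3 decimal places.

Posterior: Beta(6+58, 12+7) = Beta(64, 19).
Mode = (64−1)/(64+19−2) = 63/81 = 0.778.
Mean = 64/(64+19) = 64/83 = 0.771.
The posterior is left-skewed, so the mode exceeds the mean.

MAP = 0.778; posterior mean = 0.771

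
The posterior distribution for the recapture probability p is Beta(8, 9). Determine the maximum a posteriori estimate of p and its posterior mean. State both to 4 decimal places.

Mode = (8−1)/(8+9−2) = 7/15 = 0.4667.
Mean = 8/(8+9) = 8/17 = 0.4706.
Right-skewed posterior ⇒ mode < mean.

MAP = 0.4667, posterior mean = 0.4706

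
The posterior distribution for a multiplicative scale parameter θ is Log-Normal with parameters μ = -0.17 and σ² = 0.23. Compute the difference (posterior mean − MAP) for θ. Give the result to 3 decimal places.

0.276

Mode = exp(μ − σ²) = exp(-0.40) = 0.670.
Mean = exp(μ + σ²/2) = exp(-0.055) = 0.946.
Difference = 0.946 − 0.670 = 0.276.
The mean is pulled above the mode by the posterior's right skew.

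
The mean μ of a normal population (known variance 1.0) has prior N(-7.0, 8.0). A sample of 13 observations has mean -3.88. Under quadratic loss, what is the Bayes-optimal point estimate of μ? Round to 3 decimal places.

Posterior for μ is Normal. Precision-weighted mean: (1/8.0·-7.0 + 13/1.0·-3.88) / (1/8.0 + 13/1.0) = -3.910.
A Normal posterior is symmetric, so mode = mean.
Quadratic loss ⇒ the optimal estimator is the posterior mean.

-3.910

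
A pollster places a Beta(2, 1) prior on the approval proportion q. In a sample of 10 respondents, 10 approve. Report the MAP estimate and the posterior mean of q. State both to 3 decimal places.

Posterior: Beta(2+10, 1+0) = Beta(12, 1).
Since β = 1 ≤ 1 and α > 1, the Beta density is monotone increasing on [0,1]; the mode is at 1.
Mean = 12/(12+1) = 0.923.
Left-skewed posterior ⇒ mean < mode.

MAP: 1.000. Posterior mean: 0.923.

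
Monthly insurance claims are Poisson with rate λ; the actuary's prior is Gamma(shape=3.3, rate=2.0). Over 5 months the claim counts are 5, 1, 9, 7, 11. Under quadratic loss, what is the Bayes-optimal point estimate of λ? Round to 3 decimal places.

Σ counts = 33. Posterior: Gamma(shape = 3.3+33 = 36.3, rate = 2.0+5 = 7.0).
Mode = (α−1)/β = 35.3/7.0 = 5.043.
Mean = α/β = 36.3/7.0 = 5.186.
Quadratic loss ⇒ the optimal estimator is the posterior mean.

5.186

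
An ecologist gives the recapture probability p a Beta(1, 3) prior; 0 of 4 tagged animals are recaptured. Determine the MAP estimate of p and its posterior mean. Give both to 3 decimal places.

p_MAP = 0.000, E[p|data] = 0.125

Posterior: Beta(1+0, 3+4) = Beta(1, 7).
Since α = 1 ≤ 1 and β > 1, the Beta density is monotone decreasing on [0,1]; the mode is at 0.
Mean = 1/(1+7) = 0.125.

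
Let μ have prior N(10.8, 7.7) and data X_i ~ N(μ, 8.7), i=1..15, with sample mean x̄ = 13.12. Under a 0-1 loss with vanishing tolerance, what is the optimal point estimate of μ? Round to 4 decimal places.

Posterior for μ is Normal. Precision-weighted mean: (1/7.7·10.8 + 15/8.7·13.12) / (1/7.7 + 15/8.7) = 12.9575.
A Normal posterior is symmetric, so mode = mean.
This is the posterior mode — the MAP estimate.

12.9575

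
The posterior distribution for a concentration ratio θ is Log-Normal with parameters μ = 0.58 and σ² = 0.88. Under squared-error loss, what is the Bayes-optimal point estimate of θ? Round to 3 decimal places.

Mode = exp(μ − σ²) = exp(-0.30) = 0.741.
Mean = exp(μ + σ²/2) = exp(1.020) = 2.773.
Squared-error loss ⇒ the optimal estimator is the posterior mean.

2.773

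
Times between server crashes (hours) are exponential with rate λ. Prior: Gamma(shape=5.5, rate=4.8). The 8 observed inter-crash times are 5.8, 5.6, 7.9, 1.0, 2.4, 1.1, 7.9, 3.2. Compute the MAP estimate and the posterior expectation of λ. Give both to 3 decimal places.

Σ times = 34.9. Posterior: Gamma(shape = 5.5+8 = 13.5, rate = 4.8+34.9 = 39.7).
Mode = (α−1)/β = 12.5/39.7 = 0.315.
Mean = α/β = 13.5/39.7 = 0.340.

MAP = 0.315, posterior mean = 0.340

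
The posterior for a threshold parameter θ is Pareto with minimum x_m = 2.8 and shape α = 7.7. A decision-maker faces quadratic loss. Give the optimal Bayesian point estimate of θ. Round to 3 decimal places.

3.218

The Pareto density is strictly decreasing on [x_m, ∞), so the mode is x_m = 2.800.
Mean = α·x_m/(α−1) = 7.7·2.8/6.7 = 3.218.
Quadratic loss ⇒ the optimal estimator is the posterior mean.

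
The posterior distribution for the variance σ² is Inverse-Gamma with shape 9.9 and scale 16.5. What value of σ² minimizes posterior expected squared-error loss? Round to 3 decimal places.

1.854

Mode = β/(α+1) = 16.5/10.9 = 1.514.
Mean = β/(α−1) = 16.5/8.9 = 1.854.
Squared-error loss ⇒ the optimal estimator is the posterior mean.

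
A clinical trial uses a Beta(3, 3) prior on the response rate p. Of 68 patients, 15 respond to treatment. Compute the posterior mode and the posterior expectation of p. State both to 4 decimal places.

Posterior: Beta(3+15, 3+53) = Beta(18, 56).
Mode = (18−1)/(18+56−2) = 17/72 = 0.2361.
Mean = 18/(18+56) = 18/74 = 0.2432.
Mean > mode: the posterior has a right tail.

MAP = 0.2361; posterior mean = 0.2432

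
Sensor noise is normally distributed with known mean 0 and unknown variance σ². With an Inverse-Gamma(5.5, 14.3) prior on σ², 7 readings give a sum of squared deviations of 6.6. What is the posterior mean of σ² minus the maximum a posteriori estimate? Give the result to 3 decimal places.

Posterior: Inverse-Gamma(shape = 5.5+7/2 = 9.0, scale = 14.3+6.6/2 = 17.6).
Mode = β/(α+1) = 17.6/10.0 = 1.760.
Mean = β/(α−1) = 17.6/8.0 = 2.200.
Difference = 2.200 − 1.760 = 0.440.

0.440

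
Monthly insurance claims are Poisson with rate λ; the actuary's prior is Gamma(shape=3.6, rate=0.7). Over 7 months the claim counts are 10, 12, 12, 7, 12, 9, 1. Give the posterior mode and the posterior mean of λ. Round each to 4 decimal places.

Σ counts = 63. Posterior: Gamma(shape = 3.6+63 = 66.6, rate = 0.7+7 = 7.7).
Mode = (α−1)/β = 65.6/7.7 = 8.5195.
Mean = α/β = 66.6/7.7 = 8.6494.

MAP = 8.5195; posterior mean = 8.6494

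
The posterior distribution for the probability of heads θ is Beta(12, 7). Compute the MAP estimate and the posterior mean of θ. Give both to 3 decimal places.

Mode = (12−1)/(12+7−2) = 11/17 = 0.647.
Mean = 12/(12+7) = 12/19 = 0.632.

MAP = 0.647, posterior mean = 0.632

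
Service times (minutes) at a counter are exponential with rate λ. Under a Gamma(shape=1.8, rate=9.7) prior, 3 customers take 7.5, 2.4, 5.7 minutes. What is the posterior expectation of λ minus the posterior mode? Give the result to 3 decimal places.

0.040

Σ times = 15.6. Posterior: Gamma(shape = 1.8+3 = 4.8, rate = 9.7+15.6 = 25.3).
Mode = (α−1)/β = 3.8/25.3 = 0.150.
Mean = α/β = 4.8/25.3 = 0.190.
Difference = 0.190 − 0.150 = 0.040.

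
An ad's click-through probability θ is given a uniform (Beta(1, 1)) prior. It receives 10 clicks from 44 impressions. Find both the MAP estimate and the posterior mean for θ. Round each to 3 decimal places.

MAP: 0.227. Posterior mean: 0.239.

Posterior: Beta(1+10, 1+34) = Beta(11, 35).
Mode = (11−1)/(11+35−2) = 10/44 = 0.227.
With a flat prior the MAP equals the MLE, 10/44.
Mean = 11/(11+35) = 11/46 = 0.239.
Right-skewed posterior ⇒ mode < mean.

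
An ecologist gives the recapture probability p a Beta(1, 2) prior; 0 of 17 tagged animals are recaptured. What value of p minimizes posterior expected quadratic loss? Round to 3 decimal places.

Posterior: Beta(1+0, 2+17) = Beta(1, 19).
Since α = 1 ≤ 1 and β > 1, the Beta density is monotone decreasing on [0,1]; the mode is at 0.
Mean = 1/(1+19) = 0.050.
Quadratic loss ⇒ the optimal estimator is the posterior mean.

0.050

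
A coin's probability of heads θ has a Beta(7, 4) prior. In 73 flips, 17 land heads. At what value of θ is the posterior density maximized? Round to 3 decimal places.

Posterior: Beta(7+17, 4+56) = Beta(24, 60).
Mode = (24−1)/(24+60−2) = 23/82 = 0.280.
Mean = 24/(24+60) = 24/84 = 0.286.
This is the posterior mode — the MAP estimate.

0.280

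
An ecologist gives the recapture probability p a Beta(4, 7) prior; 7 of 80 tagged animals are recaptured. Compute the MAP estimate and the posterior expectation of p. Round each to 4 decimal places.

Posterior: Beta(4+7, 7+73) = Beta(11, 80).
Mode = (11−1)/(11+80−2) = 10/89 = 0.1124.
Mean = 11/(11+80) = 11/91 = 0.1209.
Right-skewed posterior ⇒ mode < mean.

MAP = 0.1124; posterior mean = 0.1209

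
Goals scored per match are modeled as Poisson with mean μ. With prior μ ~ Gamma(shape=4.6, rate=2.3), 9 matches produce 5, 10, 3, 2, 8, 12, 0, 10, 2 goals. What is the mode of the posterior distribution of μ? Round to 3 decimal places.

Σ counts = 52. Posterior: Gamma(shape = 4.6+52 = 56.6, rate = 2.3+9 = 11.3).
Mode = (α−1)/β = 55.6/11.3 = 4.920.
Mean = α/β = 56.6/11.3 = 5.009.
This is the posterior mode — the MAP estimate.

4.920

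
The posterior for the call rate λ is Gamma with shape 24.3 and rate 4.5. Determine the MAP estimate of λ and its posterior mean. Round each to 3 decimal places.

MAP: 5.178. Posterior mean: 5.400.

Mode = (α−1)/β = 23.3/4.5 = 5.178.
Mean = α/β = 24.3/4.5 = 5.400.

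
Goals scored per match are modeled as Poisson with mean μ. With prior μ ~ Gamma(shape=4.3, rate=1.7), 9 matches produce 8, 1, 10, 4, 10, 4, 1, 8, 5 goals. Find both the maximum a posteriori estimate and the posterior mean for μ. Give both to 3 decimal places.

Σ counts = 51. Posterior: Gamma(shape = 4.3+51 = 55.3, rate = 1.7+9 = 10.7).
Mode = (α−1)/β = 54.3/10.7 = 5.075.
Mean = α/β = 55.3/10.7 = 5.168.

MAP = 5.075, posterior mean = 5.168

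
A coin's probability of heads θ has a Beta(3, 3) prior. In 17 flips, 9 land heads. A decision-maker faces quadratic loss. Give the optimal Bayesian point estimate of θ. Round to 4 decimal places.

Posterior: Beta(3+9, 3+8) = Beta(12, 11).
Mode = (12−1)/(12+11−2) = 11/21 = 0.5238.
Mean = 12/(12+11) = 12/23 = 0.5217.
Quadratic loss ⇒ the optimal estimator is the posterior mean.

0.5217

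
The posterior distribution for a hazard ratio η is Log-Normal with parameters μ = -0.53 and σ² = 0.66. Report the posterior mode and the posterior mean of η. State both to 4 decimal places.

posterior mode = 0.3042, posterior mean = 0.8187

Mode = exp(μ − σ²) = exp(-1.19) = 0.3042.
Mean = exp(μ + σ²/2) = exp(-0.200) = 0.8187.
The mean is pulled above the mode by the posterior's right skew.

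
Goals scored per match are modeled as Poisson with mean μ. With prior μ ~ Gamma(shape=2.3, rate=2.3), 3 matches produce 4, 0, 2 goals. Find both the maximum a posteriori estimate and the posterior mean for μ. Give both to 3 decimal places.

Σ counts = 6. Posterior: Gamma(shape = 2.3+6 = 8.3, rate = 2.3+3 = 5.3).
Mode = (α−1)/β = 7.3/5.3 = 1.377.
Mean = α/β = 8.3/5.3 = 1.566.
The mean is pulled above the mode by the posterior's right skew.

μ_MAP = 1.377, E[μ|data] = 1.566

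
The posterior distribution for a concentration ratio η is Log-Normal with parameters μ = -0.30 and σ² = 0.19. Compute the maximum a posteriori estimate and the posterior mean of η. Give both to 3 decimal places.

Mode = exp(μ − σ²) = exp(-0.49) = 0.613.
Mean = exp(μ + σ²/2) = exp(-0.205) = 0.815.
Right-skewed posterior ⇒ mode < mean.

η_MAP = 0.613, E[η|data] = 0.815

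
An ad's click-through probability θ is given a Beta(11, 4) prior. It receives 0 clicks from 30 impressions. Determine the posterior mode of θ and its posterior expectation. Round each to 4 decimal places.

Posterior: Beta(11+0, 4+30) = Beta(11, 34).
Mode = (11−1)/(11+34−2) = 10/43 = 0.2326.
Mean = 11/(11+34) = 11/45 = 0.2444.
The mean is pulled above the mode by the posterior's right skew.

posterior mode = 0.2326, posterior expectation = 0.2444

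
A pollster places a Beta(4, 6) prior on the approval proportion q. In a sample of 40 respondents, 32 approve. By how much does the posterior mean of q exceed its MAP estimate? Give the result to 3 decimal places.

-0.009

Posterior: Beta(4+32, 6+8) = Beta(36, 14).
Mode = (36−1)/(36+14−2) = 35/48 = 0.729.
Mean = 36/(36+14) = 36/50 = 0.720.
Difference = 0.720 − 0.729 = -0.009.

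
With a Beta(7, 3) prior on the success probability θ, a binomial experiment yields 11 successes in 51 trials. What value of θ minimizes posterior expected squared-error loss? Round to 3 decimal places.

Posterior: Beta(7+11, 3+40) = Beta(18, 43).
Mode = (18−1)/(18+43−2) = 17/59 = 0.288.
Mean = 18/(18+43) = 18/61 = 0.295.
Squared-error loss ⇒ the optimal estimator is the posterior mean.

0.295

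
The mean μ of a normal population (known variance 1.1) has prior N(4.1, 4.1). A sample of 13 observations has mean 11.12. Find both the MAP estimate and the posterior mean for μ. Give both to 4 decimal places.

Posterior for μ is Normal. Precision-weighted mean: (1/4.1·4.1 + 13/1.1·11.12) / (1/4.1 + 13/1.1) = 10.9781.
A Normal posterior is symmetric, so mode = mean.

MAP: 10.9781. Posterior mean: 10.9781.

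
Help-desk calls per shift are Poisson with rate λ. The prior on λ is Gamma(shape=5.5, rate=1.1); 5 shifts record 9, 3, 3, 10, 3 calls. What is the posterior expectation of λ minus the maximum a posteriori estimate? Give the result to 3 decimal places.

0.164

Σ counts = 28. Posterior: Gamma(shape = 5.5+28 = 33.5, rate = 1.1+5 = 6.1).
Mode = (α−1)/β = 32.5/6.1 = 5.328.
Mean = α/β = 33.5/6.1 = 5.492.
Difference = 5.492 − 5.328 = 0.164.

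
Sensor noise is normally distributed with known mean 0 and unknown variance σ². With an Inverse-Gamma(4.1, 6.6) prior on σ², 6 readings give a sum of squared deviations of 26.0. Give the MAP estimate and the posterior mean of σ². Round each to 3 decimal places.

Posterior: Inverse-Gamma(shape = 4.1+6/2 = 7.1, scale = 6.6+26.0/2 = 19.6).
Mode = β/(α+1) = 19.6/8.1 = 2.420.
Mean = β/(α−1) = 19.6/6.1 = 3.213.
The mean is pulled above the mode by the posterior's right skew.

MAP: 2.420. Posterior mean: 3.213.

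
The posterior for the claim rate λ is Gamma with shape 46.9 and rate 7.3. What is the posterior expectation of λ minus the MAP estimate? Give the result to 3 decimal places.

Mode = (α−1)/β = 45.9/7.3 = 6.288.
Mean = α/β = 46.9/7.3 = 6.425.
Difference = 6.425 − 6.288 = 0.137.
The mean is pulled above the mode by the posterior's right skew.

0.137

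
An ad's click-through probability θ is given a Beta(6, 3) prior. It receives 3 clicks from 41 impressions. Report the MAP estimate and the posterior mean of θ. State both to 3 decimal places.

MAP = 0.167, posterior mean = 0.180

Posterior: Beta(6+3, 3+38) = Beta(9, 41).
Mode = (9−1)/(9+41−2) = 8/48 = 0.167.
Mean = 9/(9+41) = 9/50 = 0.180.
The posterior is right-skewed, so the mean exceeds the mode.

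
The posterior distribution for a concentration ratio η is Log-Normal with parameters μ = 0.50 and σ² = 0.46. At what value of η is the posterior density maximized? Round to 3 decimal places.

1.041

Mode = exp(μ − σ²) = exp(0.04) = 1.041.
Mean = exp(μ + σ²/2) = exp(0.730) = 2.075.
This is the posterior mode — the MAP estimate.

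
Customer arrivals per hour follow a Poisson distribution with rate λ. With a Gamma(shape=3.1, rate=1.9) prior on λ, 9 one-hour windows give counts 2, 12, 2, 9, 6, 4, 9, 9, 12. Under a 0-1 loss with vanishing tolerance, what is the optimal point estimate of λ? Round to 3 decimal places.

6.156

Σ counts = 65. Posterior: Gamma(shape = 3.1+65 = 68.1, rate = 1.9+9 = 10.9).
Mode = (α−1)/β = 67.1/10.9 = 6.156.
Mean = α/β = 68.1/10.9 = 6.248.
This is the posterior mode — the MAP estimate.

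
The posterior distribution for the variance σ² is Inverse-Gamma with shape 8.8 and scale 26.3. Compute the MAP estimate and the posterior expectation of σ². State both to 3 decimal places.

MAP = 2.684, posterior mean = 3.372

Mode = β/(α+1) = 26.3/9.8 = 2.684.
Mean = β/(α−1) = 26.3/7.8 = 3.372.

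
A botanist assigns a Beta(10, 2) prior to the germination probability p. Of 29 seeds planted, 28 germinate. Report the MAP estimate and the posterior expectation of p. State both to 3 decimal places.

p_MAP = 0.949, E[p|data] = 0.927

Posterior: Beta(10+28, 2+1) = Beta(38, 3).
Mode = (38−1)/(38+3−2) = 37/39 = 0.949.
Mean = 38/(38+3) = 38/41 = 0.927.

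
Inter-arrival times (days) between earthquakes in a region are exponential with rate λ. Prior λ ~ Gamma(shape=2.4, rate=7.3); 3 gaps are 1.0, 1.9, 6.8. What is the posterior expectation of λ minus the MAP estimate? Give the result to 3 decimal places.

Σ times = 9.7. Posterior: Gamma(shape = 2.4+3 = 5.4, rate = 7.3+9.7 = 17.0).
Mode = (α−1)/β = 4.4/17.0 = 0.259.
Mean = α/β = 5.4/17.0 = 0.318.
Difference = 0.318 − 0.259 = 0.059.
Right-skewed posterior ⇒ mode < mean.

0.059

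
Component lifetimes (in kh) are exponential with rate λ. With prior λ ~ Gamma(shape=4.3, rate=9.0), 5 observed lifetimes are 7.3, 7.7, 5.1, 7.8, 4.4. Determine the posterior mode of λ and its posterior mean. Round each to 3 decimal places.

MAP: 0.201. Posterior mean: 0.225.

Σ times = 32.3. Posterior: Gamma(shape = 4.3+5 = 9.3, rate = 9.0+32.3 = 41.3).
Mode = (α−1)/β = 8.3/41.3 = 0.201.
Mean = α/β = 9.3/41.3 = 0.225.
Right-skewed posterior ⇒ mode < mean.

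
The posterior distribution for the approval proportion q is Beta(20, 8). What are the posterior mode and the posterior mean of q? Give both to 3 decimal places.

Mode = (20−1)/(20+8−2) = 19/26 = 0.731.
Mean = 20/(20+8) = 20/28 = 0.714.

MAP = 0.731; posterior mean = 0.714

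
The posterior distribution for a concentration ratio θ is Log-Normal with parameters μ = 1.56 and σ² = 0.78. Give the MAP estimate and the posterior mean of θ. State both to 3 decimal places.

Mode = exp(μ − σ²) = exp(0.78) = 2.181.
Mean = exp(μ + σ²/2) = exp(1.950) = 7.029.
The posterior is right-skewed, so the mean exceeds the mode.

MAP: 2.181. Posterior mean: 7.029.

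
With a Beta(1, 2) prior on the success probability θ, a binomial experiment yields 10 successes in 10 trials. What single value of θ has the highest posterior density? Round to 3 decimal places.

0.909

Posterior: Beta(1+10, 2+0) = Beta(11, 2).
Mode = (11−1)/(11+2−2) = 10/11 = 0.909.
Mean = 11/(11+2) = 11/13 = 0.846.
This is the posterior mode — the MAP estimate.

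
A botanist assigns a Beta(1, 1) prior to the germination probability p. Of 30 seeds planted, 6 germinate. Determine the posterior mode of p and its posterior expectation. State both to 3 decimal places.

posterior mode = 0.200, posterior expectation = 0.219

Posterior: Beta(1+6, 1+24) = Beta(7, 25).
Mode = (7−1)/(7+25−2) = 6/30 = 0.200.
With a flat prior the MAP equals the MLE, 6/30.
Mean = 7/(7+25) = 7/32 = 0.219.
Right-skewed posterior ⇒ mode < mean.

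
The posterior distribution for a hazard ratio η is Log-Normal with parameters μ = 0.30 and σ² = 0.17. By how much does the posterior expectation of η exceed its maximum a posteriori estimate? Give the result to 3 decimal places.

Mode = exp(μ − σ²) = exp(0.13) = 1.139.
Mean = exp(μ + σ²/2) = exp(0.385) = 1.470.
Difference = 1.470 − 1.139 = 0.331.

0.331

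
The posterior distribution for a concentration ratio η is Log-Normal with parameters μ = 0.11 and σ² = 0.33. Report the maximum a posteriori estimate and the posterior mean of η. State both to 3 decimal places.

Mode = exp(μ − σ²) = exp(-0.22) = 0.803.
Mean = exp(μ + σ²/2) = exp(0.275) = 1.317.

maximum a posteriori estimate = 0.803, posterior mean = 1.317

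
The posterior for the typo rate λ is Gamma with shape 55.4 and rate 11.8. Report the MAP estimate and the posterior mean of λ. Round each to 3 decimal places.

MAP: 4.610. Posterior mean: 4.695.

Mode = (α−1)/β = 54.4/11.8 = 4.610.
Mean = α/β = 55.4/11.8 = 4.695.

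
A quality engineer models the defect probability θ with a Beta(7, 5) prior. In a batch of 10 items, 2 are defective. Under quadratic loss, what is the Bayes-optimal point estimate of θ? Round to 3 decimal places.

Posterior: Beta(7+2, 5+8) = Beta(9, 13).
Mode = (9−1)/(9+13−2) = 8/20 = 0.400.
Mean = 9/(9+13) = 9/22 = 0.409.
Quadratic loss ⇒ the optimal estimator is the posterior mean.

0.409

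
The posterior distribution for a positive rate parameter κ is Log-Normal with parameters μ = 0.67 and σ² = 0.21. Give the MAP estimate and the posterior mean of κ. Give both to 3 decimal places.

MAP estimate = 1.584, posterior mean = 2.171

Mode = exp(μ − σ²) = exp(0.46) = 1.584.
Mean = exp(μ + σ²/2) = exp(0.775) = 2.171.
Right-skewed posterior ⇒ mode < mean.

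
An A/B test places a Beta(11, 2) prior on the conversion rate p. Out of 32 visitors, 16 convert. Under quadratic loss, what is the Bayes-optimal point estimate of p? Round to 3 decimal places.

0.600

Posterior: Beta(11+16, 2+16) = Beta(27, 18).
Mode = (27−1)/(27+18−2) = 26/43 = 0.605.
Mean = 27/(27+18) = 27/45 = 0.600.
Quadratic loss ⇒ the optimal estimator is the posterior mean.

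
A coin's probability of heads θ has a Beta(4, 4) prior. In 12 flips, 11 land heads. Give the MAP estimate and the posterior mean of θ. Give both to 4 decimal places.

Posterior: Beta(4+11, 4+1) = Beta(15, 5).
Mode = (15−1)/(15+5−2) = 14/18 = 0.7778.
Mean = 15/(15+5) = 15/20 = 0.7500.
The mean is pulled below the mode by the posterior's left skew.

MAP: 0.7778. Posterior mean: 0.7500.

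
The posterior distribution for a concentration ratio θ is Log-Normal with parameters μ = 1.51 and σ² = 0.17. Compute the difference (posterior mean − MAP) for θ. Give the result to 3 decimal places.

1.109

Mode = exp(μ − σ²) = exp(1.34) = 3.819.
Mean = exp(μ + σ²/2) = exp(1.595) = 4.928.
Difference = 4.928 − 3.819 = 1.109.
Right-skewed posterior ⇒ mode < mean.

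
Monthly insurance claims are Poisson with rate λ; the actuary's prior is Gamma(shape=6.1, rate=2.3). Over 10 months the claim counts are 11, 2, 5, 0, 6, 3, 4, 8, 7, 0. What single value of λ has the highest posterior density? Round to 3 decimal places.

4.154

Σ counts = 46. Posterior: Gamma(shape = 6.1+46 = 52.1, rate = 2.3+10 = 12.3).
Mode = (α−1)/β = 51.1/12.3 = 4.154.
Mean = α/β = 52.1/12.3 = 4.236.
This is the posterior mode — the MAP estimate.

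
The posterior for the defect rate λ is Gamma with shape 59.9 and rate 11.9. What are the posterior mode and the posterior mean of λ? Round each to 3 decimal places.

MAP = 4.950, posterior mean = 5.034

Mode = (α−1)/β = 58.9/11.9 = 4.950.
Mean = α/β = 59.9/11.9 = 5.034.
Right-skewed posterior ⇒ mode < mean.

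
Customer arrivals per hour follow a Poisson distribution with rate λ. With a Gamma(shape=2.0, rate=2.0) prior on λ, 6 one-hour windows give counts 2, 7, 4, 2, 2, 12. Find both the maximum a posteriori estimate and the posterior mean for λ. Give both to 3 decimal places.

Σ counts = 29. Posterior: Gamma(shape = 2.0+29 = 31.0, rate = 2.0+6 = 8.0).
Mode = (α−1)/β = 30.0/8.0 = 3.750.
Mean = α/β = 31.0/8.0 = 3.875.
The posterior is right-skewed, so the mean exceeds the mode.

λ_MAP = 3.750, E[λ|data] = 3.875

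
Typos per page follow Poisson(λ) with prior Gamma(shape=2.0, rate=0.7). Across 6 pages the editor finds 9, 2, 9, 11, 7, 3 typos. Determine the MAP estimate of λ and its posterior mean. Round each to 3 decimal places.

MAP estimate = 6.269, posterior mean = 6.418

Σ counts = 41. Posterior: Gamma(shape = 2.0+41 = 43.0, rate = 0.7+6 = 6.7).
Mode = (α−1)/β = 42.0/6.7 = 6.269.
Mean = α/β = 43.0/6.7 = 6.418.
The posterior is right-skewed, so the mean exceeds the mode.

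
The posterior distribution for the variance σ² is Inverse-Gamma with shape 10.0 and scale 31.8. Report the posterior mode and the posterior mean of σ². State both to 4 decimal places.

σ²_MAP = 2.8909, E[σ²|data] = 3.5333

Mode = β/(α+1) = 31.8/11.0 = 2.8909.
Mean = β/(α−1) = 31.8/9.0 = 3.5333.
The posterior is right-skewed, so the mean exceeds the mode.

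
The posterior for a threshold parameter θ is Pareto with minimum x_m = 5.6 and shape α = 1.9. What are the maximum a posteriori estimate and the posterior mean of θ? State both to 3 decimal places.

The Pareto density is strictly decreasing on [x_m, ∞), so the mode is x_m = 5.600.
Mean = α·x_m/(α−1) = 1.9·5.6/0.9 = 11.822.
Right-skewed posterior ⇒ mode < mean.

MAP = 5.600, posterior mean = 11.822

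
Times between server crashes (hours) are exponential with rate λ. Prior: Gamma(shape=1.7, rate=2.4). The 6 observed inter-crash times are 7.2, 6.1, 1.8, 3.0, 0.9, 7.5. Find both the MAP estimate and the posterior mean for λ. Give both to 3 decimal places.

MAP estimate = 0.232, posterior mean = 0.266

Σ times = 26.5. Posterior: Gamma(shape = 1.7+6 = 7.7, rate = 2.4+26.5 = 28.9).
Mode = (α−1)/β = 6.7/28.9 = 0.232.
Mean = α/β = 7.7/28.9 = 0.266.
Right-skewed posterior ⇒ mode < mean.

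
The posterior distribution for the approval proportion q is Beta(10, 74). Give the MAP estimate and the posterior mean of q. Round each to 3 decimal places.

MAP: 0.110. Posterior mean: 0.119.

Mode = (10−1)/(10+74−2) = 9/82 = 0.110.
Mean = 10/(10+74) = 10/84 = 0.119.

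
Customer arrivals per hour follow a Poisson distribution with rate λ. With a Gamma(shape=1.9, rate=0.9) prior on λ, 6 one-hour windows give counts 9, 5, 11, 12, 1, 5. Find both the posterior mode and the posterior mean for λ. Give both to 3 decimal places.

MAP = 6.362, posterior mean = 6.507

Σ counts = 43. Posterior: Gamma(shape = 1.9+43 = 44.9, rate = 0.9+6 = 6.9).
Mode = (α−1)/β = 43.9/6.9 = 6.362.
Mean = α/β = 44.9/6.9 = 6.507.
Right-skewed posterior ⇒ mode < mean.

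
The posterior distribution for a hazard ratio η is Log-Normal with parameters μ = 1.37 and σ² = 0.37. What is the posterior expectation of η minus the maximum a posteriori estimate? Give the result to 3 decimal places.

Mode = exp(μ − σ²) = exp(1.00) = 2.718.
Mean = exp(μ + σ²/2) = exp(1.555) = 4.735.
Difference = 4.735 − 2.718 = 2.017.

2.017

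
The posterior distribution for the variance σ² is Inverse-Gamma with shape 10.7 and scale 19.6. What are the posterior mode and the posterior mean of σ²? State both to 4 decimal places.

σ²_MAP = 1.6752, E[σ²|data] = 2.0206

Mode = β/(α+1) = 19.6/11.7 = 1.6752.
Mean = β/(α−1) = 19.6/9.7 = 2.0206.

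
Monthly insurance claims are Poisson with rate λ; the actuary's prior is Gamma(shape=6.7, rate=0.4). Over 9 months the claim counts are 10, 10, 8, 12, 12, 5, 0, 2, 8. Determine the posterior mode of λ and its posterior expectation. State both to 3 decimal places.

posterior mode = 7.734, posterior expectation = 7.840

Σ counts = 67. Posterior: Gamma(shape = 6.7+67 = 73.7, rate = 0.4+9 = 9.4).
Mode = (α−1)/β = 72.7/9.4 = 7.734.
Mean = α/β = 73.7/9.4 = 7.840.
The posterior is right-skewed, so the mean exceeds the mode.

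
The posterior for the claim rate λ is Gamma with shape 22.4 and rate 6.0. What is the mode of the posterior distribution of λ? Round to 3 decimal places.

3.567

Mode = (α−1)/β = 21.4/6.0 = 3.567.
Mean = α/β = 22.4/6.0 = 3.733.
This is the posterior mode — the MAP estimate.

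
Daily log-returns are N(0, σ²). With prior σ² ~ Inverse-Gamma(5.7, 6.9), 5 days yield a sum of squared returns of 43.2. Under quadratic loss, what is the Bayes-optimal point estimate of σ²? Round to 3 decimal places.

3.958

Posterior: Inverse-Gamma(shape = 5.7+5/2 = 8.2, scale = 6.9+43.2/2 = 28.5).
Mode = β/(α+1) = 28.5/9.2 = 3.098.
Mean = β/(α−1) = 28.5/7.2 = 3.958.
Quadratic loss ⇒ the optimal estimator is the posterior mean.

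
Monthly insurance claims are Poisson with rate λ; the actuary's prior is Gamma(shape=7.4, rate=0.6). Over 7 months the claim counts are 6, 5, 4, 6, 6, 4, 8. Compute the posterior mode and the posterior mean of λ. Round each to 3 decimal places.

MAP = 5.974, posterior mean = 6.105

Σ counts = 39. Posterior: Gamma(shape = 7.4+39 = 46.4, rate = 0.6+7 = 7.6).
Mode = (α−1)/β = 45.4/7.6 = 5.974.
Mean = α/β = 46.4/7.6 = 6.105.
Right-skewed posterior ⇒ mode < mean.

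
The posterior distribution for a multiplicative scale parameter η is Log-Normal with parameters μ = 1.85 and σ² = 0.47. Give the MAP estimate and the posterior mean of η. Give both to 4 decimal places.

MAP = 3.9749; posterior mean = 8.0446

Mode = exp(μ − σ²) = exp(1.38) = 3.9749.
Mean = exp(μ + σ²/2) = exp(2.085) = 8.0446.
Right-skewed posterior ⇒ mode < mean.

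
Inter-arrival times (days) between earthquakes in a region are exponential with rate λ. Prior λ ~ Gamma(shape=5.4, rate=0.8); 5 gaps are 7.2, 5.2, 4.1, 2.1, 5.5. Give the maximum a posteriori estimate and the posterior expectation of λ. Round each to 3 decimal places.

Σ times = 24.1. Posterior: Gamma(shape = 5.4+5 = 10.4, rate = 0.8+24.1 = 24.9).
Mode = (α−1)/β = 9.4/24.9 = 0.378.
Mean = α/β = 10.4/24.9 = 0.418.
Mean > mode: the posterior has a right tail.

maximum a posteriori estimate = 0.378, posterior expectation = 0.418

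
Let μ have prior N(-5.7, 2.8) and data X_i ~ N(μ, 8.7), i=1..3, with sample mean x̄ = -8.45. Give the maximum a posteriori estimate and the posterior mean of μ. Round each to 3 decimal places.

Posterior for μ is Normal. Precision-weighted mean: (1/2.8·-5.7 + 3/8.7·-8.45) / (1/2.8 + 3/8.7) = -7.051.
A Normal posterior is symmetric, so mode = mean.

μ_MAP = -7.051, E[μ|data] = -7.051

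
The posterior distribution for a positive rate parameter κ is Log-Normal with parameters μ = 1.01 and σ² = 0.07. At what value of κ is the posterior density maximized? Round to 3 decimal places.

Mode = exp(μ − σ²) = exp(0.94) = 2.560.
Mean = exp(μ + σ²/2) = exp(1.045) = 2.843.
This is the posterior mode — the MAP estimate.

2.560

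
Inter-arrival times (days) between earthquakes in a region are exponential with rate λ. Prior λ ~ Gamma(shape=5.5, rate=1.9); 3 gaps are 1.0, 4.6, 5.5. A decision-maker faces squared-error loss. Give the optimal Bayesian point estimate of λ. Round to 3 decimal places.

0.654

Σ times = 11.1. Posterior: Gamma(shape = 5.5+3 = 8.5, rate = 1.9+11.1 = 13.0).
Mode = (α−1)/β = 7.5/13.0 = 0.577.
Mean = α/β = 8.5/13.0 = 0.654.
Squared-error loss ⇒ the optimal estimator is the posterior mean.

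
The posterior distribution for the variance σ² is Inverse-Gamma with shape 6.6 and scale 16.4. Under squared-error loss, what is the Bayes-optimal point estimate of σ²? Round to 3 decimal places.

Mode = β/(α+1) = 16.4/7.6 = 2.158.
Mean = β/(α−1) = 16.4/5.6 = 2.929.
Squared-error loss ⇒ the optimal estimator is the posterior mean.

2.929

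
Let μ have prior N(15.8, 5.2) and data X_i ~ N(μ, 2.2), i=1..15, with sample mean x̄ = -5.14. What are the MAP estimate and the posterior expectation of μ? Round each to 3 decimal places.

Posterior for μ is Normal. Precision-weighted mean: (1/5.2·15.8 + 15/2.2·-5.14) / (1/5.2 + 15/2.2) = -4.566.
A Normal posterior is symmetric, so mode = mean.

MAP = -4.566; posterior mean = -4.566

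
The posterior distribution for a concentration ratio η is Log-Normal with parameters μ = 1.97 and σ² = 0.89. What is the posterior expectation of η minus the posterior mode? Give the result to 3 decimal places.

8.245

Mode = exp(μ − σ²) = exp(1.08) = 2.945.
Mean = exp(μ + σ²/2) = exp(2.415) = 11.190.
Difference = 11.190 − 2.945 = 8.245.
The posterior is right-skewed, so the mean exceeds the mode.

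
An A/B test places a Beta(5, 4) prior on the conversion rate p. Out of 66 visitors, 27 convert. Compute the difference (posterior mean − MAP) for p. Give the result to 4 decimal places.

0.0020

Posterior: Beta(5+27, 4+39) = Beta(32, 43).
Mode = (32−1)/(32+43−2) = 31/73 = 0.4247.
Mean = 32/(32+43) = 32/75 = 0.4267.
Difference = 0.4267 − 0.4247 = 0.0020.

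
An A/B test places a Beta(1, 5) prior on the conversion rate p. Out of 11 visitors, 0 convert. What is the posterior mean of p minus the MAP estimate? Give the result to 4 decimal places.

Posterior: Beta(1+0, 5+11) = Beta(1, 16).
Since α = 1 ≤ 1 and β > 1, the Beta density is monotone decreasing on [0,1]; the mode is at 0.
Mean = 1/(1+16) = 0.0588.
Difference = 0.0588 − 0.0000 = 0.0588.

0.0588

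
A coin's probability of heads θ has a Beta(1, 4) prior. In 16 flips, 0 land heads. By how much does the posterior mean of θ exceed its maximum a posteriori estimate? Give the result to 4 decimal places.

0.0476

Posterior: Beta(1+0, 4+16) = Beta(1, 20).
Since α = 1 ≤ 1 and β > 1, the Beta density is monotone decreasing on [0,1]; the mode is at 0.
Mean = 1/(1+20) = 0.0476.
Difference = 0.0476 − 0.0000 = 0.0476.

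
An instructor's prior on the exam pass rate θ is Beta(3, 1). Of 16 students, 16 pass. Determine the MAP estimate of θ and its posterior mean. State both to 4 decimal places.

MAP = 1.0000, posterior mean = 0.9500

Posterior: Beta(3+16, 1+0) = Beta(19, 1).
Since β = 1 ≤ 1 and α > 1, the Beta density is monotone increasing on [0,1]; the mode is at 1.
Mean = 19/(19+1) = 0.9500.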